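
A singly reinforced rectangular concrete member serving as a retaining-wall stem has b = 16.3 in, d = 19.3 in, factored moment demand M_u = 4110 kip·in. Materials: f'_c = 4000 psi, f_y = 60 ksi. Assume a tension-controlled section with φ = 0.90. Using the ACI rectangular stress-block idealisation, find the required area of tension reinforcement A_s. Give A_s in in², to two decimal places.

A_s ≈ 4.52 in²

M_n = M_u/φ = 4110/0.90 = 4566.67 kip·in.
From M_n = 0.85 f'_c a b (d − a/2):
a = d − √(d² − 2M_n/(0.85 f'_c b)) = 19.3 − √(19.3² − 2 × 4566.67/(0.85 × 4 × 16.3)) = 4.889 in.
A_s = 0.85 f'_c a b / f_y = 0.85 × 4 × 4.889 × 16.3 / 60 = 4.516 in².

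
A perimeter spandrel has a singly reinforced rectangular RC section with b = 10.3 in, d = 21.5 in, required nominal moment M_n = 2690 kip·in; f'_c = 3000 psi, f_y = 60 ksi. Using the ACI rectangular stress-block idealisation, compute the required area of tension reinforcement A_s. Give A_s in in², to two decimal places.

A_s ≈ 2.39 in²

From M_n = 0.85 f'_c a b (d − a/2):
a = d − √(d² − 2M_n/(0.85 f'_c b)) = 21.5 − √(21.5² − 2 × 2690/(0.85 × 3 × 10.3)) = 5.456 in.
A_s = 0.85 f'_c a b / f_y = 0.85 × 3 × 5.456 × 10.3 / 60 = 2.388 in².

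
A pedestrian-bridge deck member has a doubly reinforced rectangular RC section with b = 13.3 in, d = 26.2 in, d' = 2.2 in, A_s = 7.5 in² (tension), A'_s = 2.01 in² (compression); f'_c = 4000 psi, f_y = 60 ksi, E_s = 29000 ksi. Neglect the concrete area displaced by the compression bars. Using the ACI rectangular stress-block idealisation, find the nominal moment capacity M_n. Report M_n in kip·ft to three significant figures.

M_n ≈ 860 kip·ft

Assume both steels yield.
a = (A_s − A'_s) f_y/(0.85 f'_c b) = (7.5 − 2.01) × 60/(0.85 × 4 × 13.3) = 7.284 in.
c = a/β₁ = 7.284/0.85 = 8.569 in; ε'_s = 0.003(c − d')/c = 0.0022 ≥ ε_y = 0.0021, so the compression steel yields.
M_n = (A_s − A'_s) f_y (d − a/2) + A'_s f_y (d − d') = 329.4 × (26.2 − 3.642) + 120.6 × (26.2 − 2.2) = 7430.6 + 2894.4 = 10325.0 kip·in = 10325.0/12 = 860.42 kip·ft.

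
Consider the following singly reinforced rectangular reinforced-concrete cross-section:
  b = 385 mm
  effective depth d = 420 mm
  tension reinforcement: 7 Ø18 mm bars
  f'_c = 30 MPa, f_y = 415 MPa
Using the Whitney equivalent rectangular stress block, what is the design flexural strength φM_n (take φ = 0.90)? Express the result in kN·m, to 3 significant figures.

A_s = 7 × 254 = 1778 mm².
T = A_s f_y = 1778 × 415 = 737870 N = 737.87 kN.
From C = T: a = T/(0.85 f'_c b) = 737870/(0.85 × 30 × 385) = 75.16 mm.
M_n = T(d − a/2) = 737.87 kN × (420 − 37.58) mm = 282.18 kN·m.
φM_n = 0.90 × 282.18 = 253.96 kN·m.

φM_n ≈ 254 kN·m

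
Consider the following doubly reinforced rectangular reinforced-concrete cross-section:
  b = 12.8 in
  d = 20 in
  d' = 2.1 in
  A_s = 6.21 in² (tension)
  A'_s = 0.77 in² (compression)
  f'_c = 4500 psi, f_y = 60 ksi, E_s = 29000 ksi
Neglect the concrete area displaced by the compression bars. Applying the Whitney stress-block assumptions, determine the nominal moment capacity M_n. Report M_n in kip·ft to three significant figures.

Assume both steels yield.
a = (A_s − A'_s) f_y/(0.85 f'_c b) = (6.21 − 0.77) × 60/(0.85 × 4.5 × 12.8) = 6.667 in.
c = a/β₁ = 6.667/0.825 = 8.081 in; ε'_s = 0.003(c − d')/c = 0.0022 ≥ ε_y = 0.0021, so the compression steel yields.
M_n = (A_s − A'_s) f_y (d − a/2) + A'_s f_y (d − d') = 326.4 × (20 − 3.3335) + 46.2 × (20 − 2.1) = 5439.9 + 827.0 = 6266.9 kip·in = 6266.9/12 = 522.24 kip·ft.

M_n ≈ 522 kip·ft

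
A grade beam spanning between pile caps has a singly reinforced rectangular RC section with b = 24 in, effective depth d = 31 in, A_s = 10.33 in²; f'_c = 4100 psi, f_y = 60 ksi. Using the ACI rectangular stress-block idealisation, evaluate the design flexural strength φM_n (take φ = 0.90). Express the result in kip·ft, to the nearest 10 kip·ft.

φM_n ≈ 1270 kip·ft

T = A_s f_y = 10.33 × 60 = 619.8 kips.
a = T/(0.85 f'_c b) = 619.8/(0.85 × 4.1 × 24) = 7.410 in.
M_n = T(d − a/2) = 619.8 × (31 − 3.705) = 16917.4 kip·in = 16917.4/12 = 1409.78 kip·ft.
φM_n = 0.90 × 1409.78 = 1268.80 kip·ft.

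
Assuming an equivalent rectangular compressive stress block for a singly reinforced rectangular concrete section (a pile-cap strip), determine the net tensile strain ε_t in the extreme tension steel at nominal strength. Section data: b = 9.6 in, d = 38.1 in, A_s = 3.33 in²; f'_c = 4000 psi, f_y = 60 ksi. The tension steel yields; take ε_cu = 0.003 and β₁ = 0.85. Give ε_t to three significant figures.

a = A_s f_y/(0.85 f'_c b) = 6.121 in.
β₁ = 0.85, so c = a/β₁ = 6.121/0.85 = 7.201 in.
From the linear strain diagram with ε_cu = 0.003: ε_t = 0.003 (d − c)/c = 0.003 × (38.1 − 7.201)/7.201 = 0.0129.
Since ε_t ≥ 0.005, the section is tension-controlled.

ε_t ≈ 0.0129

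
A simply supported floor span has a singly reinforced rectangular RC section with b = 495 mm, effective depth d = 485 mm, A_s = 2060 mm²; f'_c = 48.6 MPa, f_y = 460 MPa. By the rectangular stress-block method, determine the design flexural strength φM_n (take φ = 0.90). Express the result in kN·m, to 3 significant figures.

φM_n ≈ 394 kN·m

T = A_s f_y = 2060 × 460 = 947600 N = 947.6 kN.
From C = T: a = T/(0.85 f'_c b) = 947600/(0.85 × 48.6 × 495) = 46.34 mm.
M_n = T(d − a/2) = 947.6 kN × (485 − 23.17) mm = 437.63 kN·m.
φM_n = 0.90 × 437.63 = 393.87 kN·m.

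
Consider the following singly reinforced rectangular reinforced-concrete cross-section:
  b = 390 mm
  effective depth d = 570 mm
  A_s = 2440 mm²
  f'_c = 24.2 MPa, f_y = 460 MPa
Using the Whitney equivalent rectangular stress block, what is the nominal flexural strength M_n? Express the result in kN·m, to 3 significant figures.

M_n ≈ 561 kN·m

T = A_s f_y = 2440 × 460 = 1122400 N = 1122.4 kN.
From C = T: a = T/(0.85 f'_c b) = 1122400/(0.85 × 24.2 × 390) = 139.91 mm.
M_n = T(d − a/2) = 1122.4 kN × (570 − 69.955) mm = 561.25 kN·m.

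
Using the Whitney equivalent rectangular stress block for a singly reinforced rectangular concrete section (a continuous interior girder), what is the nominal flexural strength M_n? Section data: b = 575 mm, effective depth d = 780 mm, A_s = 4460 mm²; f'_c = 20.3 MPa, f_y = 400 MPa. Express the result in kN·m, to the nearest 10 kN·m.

T = A_s f_y = 4460 × 400 = 1784000 N = 1784 kN.
From C = T: a = T/(0.85 f'_c b) = 1784000/(0.85 × 20.3 × 575) = 179.81 mm.
M_n = T(d − a/2) = 1784 kN × (780 − 89.905) mm = 1231.13 kN·m.

M_n ≈ 1230 kN·m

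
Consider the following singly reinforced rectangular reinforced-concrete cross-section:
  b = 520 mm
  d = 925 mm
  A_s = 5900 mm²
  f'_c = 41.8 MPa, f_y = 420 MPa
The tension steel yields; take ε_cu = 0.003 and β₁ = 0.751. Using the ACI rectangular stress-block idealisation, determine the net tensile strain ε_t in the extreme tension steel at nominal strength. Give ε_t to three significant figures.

a = A_s f_y/(0.85 f'_c b) = 134.12 mm.
β₁ = 0.751, so c = a/β₁ = 134.12/0.751 = 178.59 mm.
From the linear strain diagram with ε_cu = 0.003: ε_t = 0.003 (d − c)/c = 0.003 × (925 − 178.59)/178.59 = 0.0125.
Since ε_t ≥ 0.005, the section is tension-controlled.

ε_t ≈ 0.0125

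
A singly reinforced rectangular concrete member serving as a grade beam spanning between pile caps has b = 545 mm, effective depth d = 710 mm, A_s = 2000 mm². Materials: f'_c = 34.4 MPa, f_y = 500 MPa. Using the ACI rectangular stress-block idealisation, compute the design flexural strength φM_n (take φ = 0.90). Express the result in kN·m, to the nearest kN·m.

T = A_s f_y = 2000 × 500 = 1000000 N = 1000 kN.
From C = T: a = T/(0.85 f'_c b) = 1000000/(0.85 × 34.4 × 545) = 62.75 mm.
M_n = T(d − a/2) = 1000 kN × (710 − 31.375) mm = 678.63 kN·m.
φM_n = 0.90 × 678.63 = 610.77 kN·m.

φM_n ≈ 611 kN·m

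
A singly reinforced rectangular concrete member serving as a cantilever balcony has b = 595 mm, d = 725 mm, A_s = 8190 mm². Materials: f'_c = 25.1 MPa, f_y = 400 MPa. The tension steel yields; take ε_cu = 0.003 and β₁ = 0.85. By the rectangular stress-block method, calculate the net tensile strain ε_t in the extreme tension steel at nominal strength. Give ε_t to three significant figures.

a = A_s f_y/(0.85 f'_c b) = 258.07 mm.
β₁ = 0.85, so c = a/β₁ = 258.07/0.85 = 303.61 mm.
From the linear strain diagram with ε_cu = 0.003: ε_t = 0.003 (d − c)/c = 0.003 × (725 − 303.61)/303.61 = 0.00416.
ε_t is between 0.004 and 0.005 — transition zone.

ε_t ≈ 0.00416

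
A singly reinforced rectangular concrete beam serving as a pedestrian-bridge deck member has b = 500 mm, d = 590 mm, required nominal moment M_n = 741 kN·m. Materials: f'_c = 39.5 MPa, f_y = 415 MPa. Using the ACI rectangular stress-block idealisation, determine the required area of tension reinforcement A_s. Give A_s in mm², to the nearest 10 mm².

With M_n = 0.85 f'_c a b (d − a/2), solve the quadratic for a:
a = d − √(d² − 2M_n/(0.85 f'_c b)) = 590 − √(590² − 2 × 741×10⁶/(0.85 × 39.5 × 500)) = 80.27 mm.
A_s = 0.85 f'_c a b / f_y = 0.85 × 39.5 × 80.27 × 500 / 415 = 3247.1 mm².

A_s ≈ 3250 mm²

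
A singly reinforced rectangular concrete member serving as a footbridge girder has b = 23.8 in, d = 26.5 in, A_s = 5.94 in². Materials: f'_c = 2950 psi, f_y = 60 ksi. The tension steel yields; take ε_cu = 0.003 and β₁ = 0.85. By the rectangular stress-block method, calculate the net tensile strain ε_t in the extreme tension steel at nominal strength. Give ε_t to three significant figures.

a = A_s f_y/(0.85 f'_c b) = 5.972 in.
β₁ = 0.85, so c = a/β₁ = 5.972/0.85 = 7.026 in.
From the linear strain diagram with ε_cu = 0.003: ε_t = 0.003 (d − c)/c = 0.003 × (26.5 − 7.026)/7.026 = 0.00832.
Since ε_t ≥ 0.005, the section is tension-controlled.

ε_t ≈ 0.00832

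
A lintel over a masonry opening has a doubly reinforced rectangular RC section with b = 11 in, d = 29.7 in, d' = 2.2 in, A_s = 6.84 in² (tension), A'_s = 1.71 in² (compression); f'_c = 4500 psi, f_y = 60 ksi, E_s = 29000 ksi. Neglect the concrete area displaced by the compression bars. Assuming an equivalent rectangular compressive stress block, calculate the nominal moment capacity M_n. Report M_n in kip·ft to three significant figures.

Assume both steels yield.
a = (A_s − A'_s) f_y/(0.85 f'_c b) = (6.84 − 1.71) × 60/(0.85 × 4.5 × 11) = 7.316 in.
c = a/β₁ = 7.316/0.825 = 8.868 in; ε'_s = 0.003(c − d')/c = 0.0023 ≥ ε_y = 0.0021, so the compression steel yields.
M_n = (A_s − A'_s) f_y (d − a/2) + A'_s f_y (d − d') = 307.8 × (29.7 − 3.658) + 102.6 × (29.7 − 2.2) = 8015.7 + 2821.5 = 10837.2 kip·in = 10837.2/12 = 903.10 kip·ft.

M_n ≈ 903 kip·ft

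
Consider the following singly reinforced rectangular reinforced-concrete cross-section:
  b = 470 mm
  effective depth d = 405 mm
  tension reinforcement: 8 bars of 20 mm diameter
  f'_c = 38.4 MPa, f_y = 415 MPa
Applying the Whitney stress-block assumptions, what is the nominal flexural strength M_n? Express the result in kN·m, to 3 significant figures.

M_n ≈ 387 kN·m

A_s = 8 × 314 = 2512 mm².
T = A_s f_y = 2512 × 415 = 1042480 N = 1042.48 kN.
From C = T: a = T/(0.85 f'_c b) = 1042480/(0.85 × 38.4 × 470) = 67.95 mm.
M_n = T(d − a/2) = 1042.48 kN × (405 − 33.975) mm = 386.79 kN·m.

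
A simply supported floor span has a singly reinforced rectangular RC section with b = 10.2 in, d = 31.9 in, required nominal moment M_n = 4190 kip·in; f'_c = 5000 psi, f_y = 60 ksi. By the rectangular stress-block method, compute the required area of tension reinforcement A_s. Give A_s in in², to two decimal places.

From M_n = 0.85 f'_c a b (d − a/2):
a = d − √(d² − 2M_n/(0.85 f'_c b)) = 31.9 − √(31.9² − 2 × 4190/(0.85 × 5 × 10.2)) = 3.189 in.
A_s = 0.85 f'_c a b / f_y = 0.85 × 5 × 3.189 × 10.2 / 60 = 2.304 in².

A_s ≈ 2.30 in²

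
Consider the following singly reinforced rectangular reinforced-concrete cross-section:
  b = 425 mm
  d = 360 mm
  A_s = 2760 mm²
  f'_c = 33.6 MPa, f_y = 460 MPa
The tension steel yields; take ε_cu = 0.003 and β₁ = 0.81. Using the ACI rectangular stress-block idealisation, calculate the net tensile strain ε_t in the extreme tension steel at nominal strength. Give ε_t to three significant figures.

a = A_s f_y/(0.85 f'_c b) = 104.60 mm.
β₁ = 0.81, so c = a/β₁ = 104.60/0.81 = 129.14 mm.
From the linear strain diagram with ε_cu = 0.003: ε_t = 0.003 (d − c)/c = 0.003 × (360 − 129.14)/129.14 = 0.00536.
Since ε_t ≥ 0.005, the section is tension-controlled.

ε_t ≈ 0.00536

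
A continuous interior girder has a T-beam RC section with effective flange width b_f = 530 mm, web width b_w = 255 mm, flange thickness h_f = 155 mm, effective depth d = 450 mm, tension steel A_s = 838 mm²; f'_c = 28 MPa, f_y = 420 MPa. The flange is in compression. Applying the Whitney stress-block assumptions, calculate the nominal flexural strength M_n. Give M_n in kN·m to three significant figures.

M_n ≈ 153 kN·m

Tension: T = A_s f_y = 838 × 420 = 351960 N.
Try a within the flange: a = T/(0.85 f'_c b_f) = 351960/(0.85 × 28 × 530) = 27.90 mm.
Since a = 27.90 ≤ h_f = 155 mm, the stress block lies entirely in the flange; analyse as a rectangular beam of width b_f.
M_n = T(d − a/2) = 351960 × (450 − 13.95) = 153.47 × 10⁶ N·mm.
M_n = 153.47 kN·m.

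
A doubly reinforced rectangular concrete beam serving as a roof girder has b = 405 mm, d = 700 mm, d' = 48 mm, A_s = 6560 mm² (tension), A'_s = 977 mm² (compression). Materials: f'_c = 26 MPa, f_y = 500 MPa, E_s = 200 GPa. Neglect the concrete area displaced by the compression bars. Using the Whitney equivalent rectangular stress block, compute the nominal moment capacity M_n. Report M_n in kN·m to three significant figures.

Assume both tension and compression steel yield.
Net tension couple steel: A_s − A'_s = 5583 mm².
a = (A_s − A'_s) f_y / (0.85 f'_c b) = 2791500/(0.85 × 26 × 405) = 311.88 mm.
c = a/β₁ = 311.88/0.85 = 366.92 mm; ε'_s = 0.003(c − d')/c = 0.0026 ≥ f_y/E_s = 0.0025, so compression steel does yield.
M_n = (A_s − A'_s) f_y (d − a/2) + A'_s f_y (d − d') = [2791500 × (700 − 155.94) + 488500 × (700 − 48)] × 10⁻⁶ = 1518.74 + 318.50 = 1837.24 kN·m.

M_n ≈ 1840 kN·m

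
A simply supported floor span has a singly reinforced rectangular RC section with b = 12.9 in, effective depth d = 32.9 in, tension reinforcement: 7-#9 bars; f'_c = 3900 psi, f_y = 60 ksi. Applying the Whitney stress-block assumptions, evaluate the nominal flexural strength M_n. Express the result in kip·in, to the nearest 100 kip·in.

M_n ≈ 11800 kip·in

A_s = 7 × 1 = 7 in².
T = A_s f_y = 7 × 60 = 420 kips.
a = T/(0.85 f'_c b) = 420/(0.85 × 3.9 × 12.9) = 9.821 in.
M_n = T(d − a/2) = 420 × (32.9 − 4.9105) = 11755.6 kip·in.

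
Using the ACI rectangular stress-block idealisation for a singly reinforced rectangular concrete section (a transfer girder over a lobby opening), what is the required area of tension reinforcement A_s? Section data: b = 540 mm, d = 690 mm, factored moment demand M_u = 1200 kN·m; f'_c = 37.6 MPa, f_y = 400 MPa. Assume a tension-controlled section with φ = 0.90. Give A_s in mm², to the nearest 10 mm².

M_n = M_u/φ = 1200/0.90 = 1333.33 kN·m.
With M_n = 0.85 f'_c a b (d − a/2), solve the quadratic for a:
a = d − √(d² − 2M_n/(0.85 f'_c b)) = 690 − √(690² − 2 × 1333.33×10⁶/(0.85 × 37.6 × 540)) = 122.91 mm.
A_s = 0.85 f'_c a b / f_y = 0.85 × 37.6 × 122.91 × 540 / 400 = 5303.1 mm².

A_s ≈ 5300 mm²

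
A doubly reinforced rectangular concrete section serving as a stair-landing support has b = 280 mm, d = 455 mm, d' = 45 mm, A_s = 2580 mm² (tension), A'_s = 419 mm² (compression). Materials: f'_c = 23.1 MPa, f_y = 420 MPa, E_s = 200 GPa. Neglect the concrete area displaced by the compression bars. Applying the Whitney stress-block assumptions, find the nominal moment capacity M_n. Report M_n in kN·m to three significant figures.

Assume both tension and compression steel yield.
Net tension couple steel: A_s − A'_s = 2161 mm².
a = (A_s − A'_s) f_y / (0.85 f'_c b) = 907620/(0.85 × 23.1 × 280) = 165.09 mm.
c = a/β₁ = 165.09/0.85 = 194.22 mm; ε'_s = 0.003(c − d')/c = 0.0023 ≥ f_y/E_s = 0.0021, so compression steel does yield.
M_n = (A_s − A'_s) f_y (d − a/2) + A'_s f_y (d − d') = [907620 × (455 − 82.545) + 175980 × (455 − 45)] × 10⁻⁶ = 338.05 + 72.15 = 410.20 kN·m.

M_n ≈ 410 kN·m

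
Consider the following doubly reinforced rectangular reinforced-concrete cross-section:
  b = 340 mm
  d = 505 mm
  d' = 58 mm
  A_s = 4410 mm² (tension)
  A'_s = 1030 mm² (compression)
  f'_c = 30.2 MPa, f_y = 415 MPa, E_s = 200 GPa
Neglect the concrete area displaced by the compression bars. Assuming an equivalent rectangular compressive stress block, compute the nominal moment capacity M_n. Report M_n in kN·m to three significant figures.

Assume both tension and compression steel yield.
Net tension couple steel: A_s − A'_s = 3380 mm².
a = (A_s − A'_s) f_y / (0.85 f'_c b) = 1402700/(0.85 × 30.2 × 340) = 160.72 mm.
c = a/β₁ = 160.72/0.834 = 192.71 mm; ε'_s = 0.003(c − d')/c = 0.0021 ≥ f_y/E_s = 0.0021, so compression steel does yield.
M_n = (A_s − A'_s) f_y (d − a/2) + A'_s f_y (d − d') = [1402700 × (505 − 80.36) + 427450 × (505 − 58)] × 10⁻⁶ = 595.64 + 191.07 = 786.71 kN·m.

M_n ≈ 787 kN·m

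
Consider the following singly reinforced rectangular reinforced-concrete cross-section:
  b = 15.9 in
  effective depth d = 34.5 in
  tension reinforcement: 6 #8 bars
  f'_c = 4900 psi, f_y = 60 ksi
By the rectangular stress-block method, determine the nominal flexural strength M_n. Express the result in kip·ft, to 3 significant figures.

A_s = 6 × 0.79 = 4.74 in².
T = A_s f_y = 4.74 × 60 = 284.4 kips.
a = T/(0.85 f'_c b) = 284.4/(0.85 × 4.9 × 15.9) = 4.295 in.
M_n = T(d − a/2) = 284.4 × (34.5 − 2.1475) = 9201.1 kip·in = 9201.1/12 = 766.76 kip·ft.

M_n ≈ 767 kip·ft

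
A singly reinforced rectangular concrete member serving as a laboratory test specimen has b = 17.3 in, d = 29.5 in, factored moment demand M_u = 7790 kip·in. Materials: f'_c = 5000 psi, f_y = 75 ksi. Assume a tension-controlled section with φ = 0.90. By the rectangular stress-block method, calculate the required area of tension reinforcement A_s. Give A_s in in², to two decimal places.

M_n = M_u/φ = 7790/0.90 = 8655.56 kip·in.
From M_n = 0.85 f'_c a b (d − a/2):
a = d − √(d² − 2M_n/(0.85 f'_c b)) = 29.5 − √(29.5² − 2 × 8655.56/(0.85 × 5 × 17.3)) = 4.305 in.
A_s = 0.85 f'_c a b / f_y = 0.85 × 5 × 4.305 × 17.3 / 75 = 4.220 in².

A_s ≈ 4.22 in²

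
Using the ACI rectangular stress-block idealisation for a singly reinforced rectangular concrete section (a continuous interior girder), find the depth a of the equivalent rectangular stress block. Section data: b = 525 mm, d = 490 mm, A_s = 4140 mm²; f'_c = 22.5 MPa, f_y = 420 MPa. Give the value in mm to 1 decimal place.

T = A_s f_y = 4140 × 420 = 1738800 N = 1738.8 kN.
Setting C = 0.85 f'_c a b equal to T: a = 1738800/(0.85 × 22.5 × 525) = 173.2 mm.

a ≈ 173.2 mm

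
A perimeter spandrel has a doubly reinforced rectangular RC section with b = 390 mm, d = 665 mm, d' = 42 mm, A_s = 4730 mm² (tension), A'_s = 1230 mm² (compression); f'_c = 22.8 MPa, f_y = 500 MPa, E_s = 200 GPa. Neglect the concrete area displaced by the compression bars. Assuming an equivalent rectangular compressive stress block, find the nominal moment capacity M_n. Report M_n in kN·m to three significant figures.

M_n ≈ 1340 kN·m

Assume both tension and compression steel yield.
Net tension couple steel: A_s − A'_s = 3500 mm².
a = (A_s − A'_s) f_y / (0.85 f'_c b) = 1750000/(0.85 × 22.8 × 390) = 231.54 mm.
c = a/β₁ = 231.54/0.85 = 272.40 mm; ε'_s = 0.003(c − d')/c = 0.0025 ≥ f_y/E_s = 0.0025, so compression steel does yield.
M_n = (A_s − A'_s) f_y (d − a/2) + A'_s f_y (d − d') = [1750000 × (665 − 115.77) + 615000 × (665 − 42)] × 10⁻⁶ = 961.15 + 383.15 = 1344.30 kN·m.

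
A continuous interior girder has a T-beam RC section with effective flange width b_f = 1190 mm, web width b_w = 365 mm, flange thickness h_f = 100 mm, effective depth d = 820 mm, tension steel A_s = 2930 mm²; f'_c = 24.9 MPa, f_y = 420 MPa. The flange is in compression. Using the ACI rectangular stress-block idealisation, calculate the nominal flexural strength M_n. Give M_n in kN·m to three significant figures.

M_n ≈ 979 kN·m

Tension: T = A_s f_y = 2930 × 420 = 1230600 N.
Try a within the flange: a = T/(0.85 f'_c b_f) = 1230600/(0.85 × 24.9 × 1190) = 48.86 mm.
Since a = 48.86 ≤ h_f = 100 mm, the stress block lies entirely in the flange; analyse as a rectangular beam of width b_f.
M_n = T(d − a/2) = 1230600 × (820 − 24.43) = 979.03 × 10⁶ N·mm.
M_n = 979.03 kN·m.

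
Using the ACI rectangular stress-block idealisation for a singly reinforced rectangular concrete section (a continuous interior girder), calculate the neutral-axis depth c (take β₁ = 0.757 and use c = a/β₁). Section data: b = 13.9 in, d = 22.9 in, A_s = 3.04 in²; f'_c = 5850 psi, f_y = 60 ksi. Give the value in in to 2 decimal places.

c ≈ 3.49 in

T = A_s f_y = 3.04 × 60 = 182.4 kips.
a = T/(0.85 f'_c b) = 182.4/(0.85 × 5.85 × 13.9) = 2.6390 in.
With β₁ = 0.757, c = a/β₁ = 2.6390/0.757 = 3.49 in.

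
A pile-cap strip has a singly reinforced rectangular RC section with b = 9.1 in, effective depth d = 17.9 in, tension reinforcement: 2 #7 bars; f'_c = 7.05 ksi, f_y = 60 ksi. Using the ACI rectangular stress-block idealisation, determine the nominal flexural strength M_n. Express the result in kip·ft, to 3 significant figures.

M_n ≈ 103 kip·ft

A_s = 2 × 0.6 = 1.2 in².
T = A_s f_y = 1.2 × 60 = 72 kips.
a = T/(0.85 f'_c b) = 72/(0.85 × 7.05 × 9.1) = 1.320 in.
M_n = T(d − a/2) = 72 × (17.9 − 0.66) = 1241.3 kip·in = 1241.3/12 = 103.44 kip·ft.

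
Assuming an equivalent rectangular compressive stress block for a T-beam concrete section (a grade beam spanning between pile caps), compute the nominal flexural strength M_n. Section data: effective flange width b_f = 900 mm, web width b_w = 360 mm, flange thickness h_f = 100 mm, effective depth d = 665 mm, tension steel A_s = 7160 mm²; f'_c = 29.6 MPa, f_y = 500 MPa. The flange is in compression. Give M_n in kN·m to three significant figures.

M_n ≈ 2040 kN·m

Tension: T = A_s f_y = 7160 × 500 = 3580000 N.
Try a within the flange: a = T/(0.85 f'_c b_f) = 3580000/(0.85 × 29.6 × 900) = 158.10 mm.
a = 158.10 > h_f = 100 mm: the block extends into the web. Split into flange-overhang and web parts.
C_f = 0.85 f'_c (b_f − b_w) h_f = 0.85 × 29.6 × (900 − 360) × 100 = 1358640 N.
Remaining web compression depth: a_w = (T − C_f)/(0.85 f'_c b_w) = (3580000 − 1358640)/(0.85 × 29.6 × 360) = 245.25 mm.
M_n = C_f(d − h_f/2) + (T − C_f)(d − a_w/2) = 1358640 × (665 − 50) + 2221360 × (665 − 122.625) = 835.56 + 1204.81 = 2040.37 × 10⁶ N·mm.
M_n = 2040.37 kN·m.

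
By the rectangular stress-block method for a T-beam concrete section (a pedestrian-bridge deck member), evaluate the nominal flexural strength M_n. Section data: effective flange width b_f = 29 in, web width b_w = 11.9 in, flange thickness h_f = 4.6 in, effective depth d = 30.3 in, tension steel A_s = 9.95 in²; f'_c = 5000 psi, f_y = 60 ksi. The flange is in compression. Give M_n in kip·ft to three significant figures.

Tension: T = A_s f_y = 9.95 × 60 = 597 kips.
Try a within the flange: a = T/(0.85 f'_c b_f) = 597/(0.85 × 5 × 29) = 4.844 in.
a = 4.844 > h_f = 4.6 in: the block extends into the web. Split into flange-overhang and web parts.
C_f = 0.85 f'_c (b_f − b_w) h_f = 0.85 × 5 × (29 − 11.9) × 4.6 = 334.3 kips.
Remaining web compression depth: a_w = (T − C_f)/(0.85 f'_c b_w) = (597 − 334.3)/(0.85 × 5 × 11.9) = 5.194 in.
M_n = C_f(d − h_f/2) + (T − C_f)(d − a_w/2) = 334.3 × (30.3 − 2.3) + 262.7 × (30.3 − 2.597) = 9360.4 + 7277.6 = 16638.0 kip·in.
M_n = 16638.0/12 = 1386.50 kip·ft.

M_n ≈ 1390 kip·ft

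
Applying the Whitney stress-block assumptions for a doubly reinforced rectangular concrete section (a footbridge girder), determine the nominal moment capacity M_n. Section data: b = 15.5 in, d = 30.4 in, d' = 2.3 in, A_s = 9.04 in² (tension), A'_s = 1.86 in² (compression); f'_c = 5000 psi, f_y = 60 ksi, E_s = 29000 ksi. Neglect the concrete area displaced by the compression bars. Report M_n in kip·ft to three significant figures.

Assume both steels yield.
a = (A_s − A'_s) f_y/(0.85 f'_c b) = (9.04 − 1.86) × 60/(0.85 × 5 × 15.5) = 6.540 in.
c = a/β₁ = 6.540/0.8 = 8.175 in; ε'_s = 0.003(c − d')/c = 0.0022 ≥ ε_y = 0.0021, so the compression steel yields.
M_n = (A_s − A'_s) f_y (d − a/2) + A'_s f_y (d − d') = 430.8 × (30.4 − 3.27) + 111.6 × (30.4 − 2.3) = 11687.6 + 3136.0 = 14823.6 kip·in = 14823.6/12 = 1235.30 kip·ft.

M_n ≈ 1240 kip·ft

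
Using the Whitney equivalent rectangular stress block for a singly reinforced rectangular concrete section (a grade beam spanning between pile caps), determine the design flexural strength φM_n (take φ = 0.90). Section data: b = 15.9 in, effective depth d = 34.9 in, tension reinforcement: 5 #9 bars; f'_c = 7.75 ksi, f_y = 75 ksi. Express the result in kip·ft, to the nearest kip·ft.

A_s = 5 × 1 = 5 in².
T = A_s f_y = 5 × 75 = 375 kips.
a = T/(0.85 f'_c b) = 375/(0.85 × 7.75 × 15.9) = 3.580 in.
M_n = T(d − a/2) = 375 × (34.9 − 1.79) = 12416.3 kip·in = 12416.3/12 = 1034.69 kip·ft.
φM_n = 0.90 × 1034.69 = 931.22 kip·ft.

φM_n ≈ 931 kip·ft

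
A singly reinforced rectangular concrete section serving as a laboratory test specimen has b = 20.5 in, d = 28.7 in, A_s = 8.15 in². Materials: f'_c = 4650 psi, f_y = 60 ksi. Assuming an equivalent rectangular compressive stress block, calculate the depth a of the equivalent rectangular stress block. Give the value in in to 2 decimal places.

a ≈ 6.04 in

T = A_s f_y = 8.15 × 60 = 489 kips.
a = T/(0.85 f'_c b) = 489/(0.85 × 4.65 × 20.5) = 6.04 in.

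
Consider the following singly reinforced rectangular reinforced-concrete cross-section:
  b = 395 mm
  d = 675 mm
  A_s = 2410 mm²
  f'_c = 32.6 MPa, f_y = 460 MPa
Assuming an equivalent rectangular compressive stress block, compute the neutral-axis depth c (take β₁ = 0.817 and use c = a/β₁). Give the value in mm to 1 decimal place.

c ≈ 124.0 mm

T = A_s f_y = 2410 × 460 = 1108600 N = 1108.6 kN.
Setting C = 0.85 f'_c a b equal to T: a = 1108600/(0.85 × 32.6 × 395) = 101.284 mm.
With β₁ = 0.817, c = a/β₁ = 101.284/0.817 = 124.0 mm.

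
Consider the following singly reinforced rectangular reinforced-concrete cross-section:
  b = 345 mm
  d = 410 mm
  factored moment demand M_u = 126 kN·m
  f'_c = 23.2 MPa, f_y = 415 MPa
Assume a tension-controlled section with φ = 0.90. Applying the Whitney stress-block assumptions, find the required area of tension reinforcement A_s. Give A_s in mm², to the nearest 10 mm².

A_s ≈ 880 mm²

M_n = M_u/φ = 126/0.90 = 140 kN·m.
With M_n = 0.85 f'_c a b (d − a/2), solve the quadratic for a:
a = d − √(d² − 2M_n/(0.85 f'_c b)) = 410 − √(410² − 2 × 140×10⁶/(0.85 × 23.2 × 345)) = 53.71 mm.
A_s = 0.85 f'_c a b / f_y = 0.85 × 23.2 × 53.71 × 345 / 415 = 880.5 mm².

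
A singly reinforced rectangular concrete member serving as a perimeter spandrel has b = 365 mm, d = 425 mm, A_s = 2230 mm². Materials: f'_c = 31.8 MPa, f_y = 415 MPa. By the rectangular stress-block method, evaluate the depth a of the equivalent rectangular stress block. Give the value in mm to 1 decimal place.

T = A_s f_y = 2230 × 415 = 925450 N = 925.45 kN.
Setting C = 0.85 f'_c a b equal to T: a = 925450/(0.85 × 31.8 × 365) = 93.8 mm.

a ≈ 93.8 mm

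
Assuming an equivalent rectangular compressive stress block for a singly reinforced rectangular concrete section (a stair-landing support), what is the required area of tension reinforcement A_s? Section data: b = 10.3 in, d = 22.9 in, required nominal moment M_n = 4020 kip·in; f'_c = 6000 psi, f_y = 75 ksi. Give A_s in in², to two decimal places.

A_s ≈ 2.54 in²

From M_n = 0.85 f'_c a b (d − a/2):
a = d − √(d² − 2M_n/(0.85 f'_c b)) = 22.9 − √(22.9² − 2 × 4020/(0.85 × 6 × 10.3)) = 3.629 in.
A_s = 0.85 f'_c a b / f_y = 0.85 × 6 × 3.629 × 10.3 / 75 = 2.542 in².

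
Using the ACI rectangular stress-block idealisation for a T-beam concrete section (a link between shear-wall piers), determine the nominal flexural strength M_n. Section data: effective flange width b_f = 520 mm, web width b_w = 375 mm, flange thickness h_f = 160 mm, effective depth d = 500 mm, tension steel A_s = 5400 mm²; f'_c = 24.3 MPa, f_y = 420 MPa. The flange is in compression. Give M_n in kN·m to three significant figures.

Tension: T = A_s f_y = 5400 × 420 = 2268000 N.
Try a within the flange: a = T/(0.85 f'_c b_f) = 2268000/(0.85 × 24.3 × 520) = 211.16 mm.
a = 211.16 > h_f = 160 mm: the block extends into the web. Split into flange-overhang and web parts.
C_f = 0.85 f'_c (b_f − b_w) h_f = 0.85 × 24.3 × (520 − 375) × 160 = 479196 N.
Remaining web compression depth: a_w = (T − C_f)/(0.85 f'_c b_w) = (2268000 − 479196)/(0.85 × 24.3 × 375) = 230.94 mm.
M_n = C_f(d − h_f/2) + (T − C_f)(d − a_w/2) = 479196 × (500 − 80) + 1788804 × (500 − 115.47) = 201.26 + 687.85 = 889.11 × 10⁶ N·mm.
M_n = 889.11 kN·m.

M_n ≈ 889 kN·m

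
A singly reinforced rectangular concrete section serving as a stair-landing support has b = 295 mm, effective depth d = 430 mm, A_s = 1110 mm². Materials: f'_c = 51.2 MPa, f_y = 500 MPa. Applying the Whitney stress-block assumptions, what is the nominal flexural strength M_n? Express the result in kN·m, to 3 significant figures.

T = A_s f_y = 1110 × 500 = 555000 N = 555 kN.
From C = T: a = T/(0.85 f'_c b) = 555000/(0.85 × 51.2 × 295) = 43.23 mm.
M_n = T(d − a/2) = 555 kN × (430 − 21.615) mm = 226.65 kN·m.

M_n ≈ 227 kN·m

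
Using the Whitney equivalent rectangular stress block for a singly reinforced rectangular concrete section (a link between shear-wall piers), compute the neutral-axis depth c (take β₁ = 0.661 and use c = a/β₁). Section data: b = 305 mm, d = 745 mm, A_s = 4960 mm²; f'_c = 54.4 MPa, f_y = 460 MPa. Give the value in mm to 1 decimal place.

c ≈ 244.7 mm

T = A_s f_y = 4960 × 460 = 2281600 N = 2281.6 kN.
Setting C = 0.85 f'_c a b equal to T: a = 2281600/(0.85 × 54.4 × 305) = 161.779 mm.
With β₁ = 0.661, c = a/β₁ = 161.779/0.661 = 244.7 mm.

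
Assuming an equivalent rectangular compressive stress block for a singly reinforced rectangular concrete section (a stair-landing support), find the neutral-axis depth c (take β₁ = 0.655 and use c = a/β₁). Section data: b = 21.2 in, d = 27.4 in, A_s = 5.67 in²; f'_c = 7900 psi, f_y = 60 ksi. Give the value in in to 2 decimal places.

T = A_s f_y = 5.67 × 60 = 340.2 kips.
a = T/(0.85 f'_c b) = 340.2/(0.85 × 7.9 × 21.2) = 2.3897 in.
With β₁ = 0.655, c = a/β₁ = 2.3897/0.655 = 3.65 in.

c ≈ 3.65 in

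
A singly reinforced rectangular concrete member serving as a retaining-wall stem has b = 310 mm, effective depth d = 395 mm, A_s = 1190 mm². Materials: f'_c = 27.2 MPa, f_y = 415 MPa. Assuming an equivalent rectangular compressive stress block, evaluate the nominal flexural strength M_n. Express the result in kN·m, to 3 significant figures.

T = A_s f_y = 1190 × 415 = 493850 N = 493.85 kN.
From C = T: a = T/(0.85 f'_c b) = 493850/(0.85 × 27.2 × 310) = 68.90 mm.
M_n = T(d − a/2) = 493.85 kN × (395 − 34.45) mm = 178.06 kN·m.

M_n ≈ 178 kN·m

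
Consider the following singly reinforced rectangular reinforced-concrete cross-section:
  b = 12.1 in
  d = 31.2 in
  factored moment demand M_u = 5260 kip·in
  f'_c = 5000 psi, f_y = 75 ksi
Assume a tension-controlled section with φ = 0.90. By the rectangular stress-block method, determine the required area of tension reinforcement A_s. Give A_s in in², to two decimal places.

M_n = M_u/φ = 5260/0.90 = 5844.44 kip·in.
From M_n = 0.85 f'_c a b (d − a/2):
a = d − √(d² − 2M_n/(0.85 f'_c b)) = 31.2 − √(31.2² − 2 × 5844.44/(0.85 × 5 × 12.1)) = 3.884 in.
A_s = 0.85 f'_c a b / f_y = 0.85 × 5 × 3.884 × 12.1 / 75 = 2.663 in².

A_s ≈ 2.66 in²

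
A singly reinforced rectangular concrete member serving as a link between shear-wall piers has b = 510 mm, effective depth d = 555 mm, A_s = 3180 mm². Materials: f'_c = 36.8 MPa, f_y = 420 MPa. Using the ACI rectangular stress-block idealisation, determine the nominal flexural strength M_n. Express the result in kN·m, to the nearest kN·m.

M_n ≈ 685 kN·m

T = A_s f_y = 3180 × 420 = 1335600 N = 1335.6 kN.
From C = T: a = T/(0.85 f'_c b) = 1335600/(0.85 × 36.8 × 510) = 83.72 mm.
M_n = T(d − a/2) = 1335.6 kN × (555 − 41.86) mm = 685.35 kN·m.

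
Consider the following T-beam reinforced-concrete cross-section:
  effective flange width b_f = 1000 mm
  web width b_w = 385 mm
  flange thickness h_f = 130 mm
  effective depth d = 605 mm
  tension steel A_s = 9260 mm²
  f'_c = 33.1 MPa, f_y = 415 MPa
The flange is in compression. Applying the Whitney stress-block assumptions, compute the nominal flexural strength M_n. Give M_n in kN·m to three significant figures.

M_n ≈ 2060 kN·m

Tension: T = A_s f_y = 9260 × 415 = 3842900 N.
Try a within the flange: a = T/(0.85 f'_c b_f) = 3842900/(0.85 × 33.1 × 1000) = 136.59 mm.
a = 136.59 > h_f = 130 mm: the block extends into the web. Split into flange-overhang and web parts.
C_f = 0.85 f'_c (b_f − b_w) h_f = 0.85 × 33.1 × (1000 − 385) × 130 = 2249393 N.
Remaining web compression depth: a_w = (T − C_f)/(0.85 f'_c b_w) = (3842900 − 2249393)/(0.85 × 33.1 × 385) = 147.11 mm.
M_n = C_f(d − h_f/2) + (T − C_f)(d − a_w/2) = 2249393 × (605 − 65) + 1593507 × (605 − 73.555) = 1214.67 + 846.86 = 2061.53 × 10⁶ N·mm.
M_n = 2061.53 kN·m.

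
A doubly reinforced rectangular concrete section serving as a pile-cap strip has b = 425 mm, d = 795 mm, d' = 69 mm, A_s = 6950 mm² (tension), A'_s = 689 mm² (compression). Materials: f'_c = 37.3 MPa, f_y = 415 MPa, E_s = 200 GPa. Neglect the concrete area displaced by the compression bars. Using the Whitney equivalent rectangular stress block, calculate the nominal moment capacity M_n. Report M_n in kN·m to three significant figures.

M_n ≈ 2020 kN·m

Assume both tension and compression steel yield.
Net tension couple steel: A_s − A'_s = 6261 mm².
a = (A_s − A'_s) f_y / (0.85 f'_c b) = 2598315/(0.85 × 37.3 × 425) = 192.83 mm.
c = a/β₁ = 192.83/0.784 = 245.96 mm; ε'_s = 0.003(c − d')/c = 0.0022 ≥ f_y/E_s = 0.0021, so compression steel does yield.
M_n = (A_s − A'_s) f_y (d − a/2) + A'_s f_y (d − d') = [2598315 × (795 − 96.415) + 285935 × (795 − 69)] × 10⁻⁶ = 1815.14 + 207.59 = 2022.73 kN·m.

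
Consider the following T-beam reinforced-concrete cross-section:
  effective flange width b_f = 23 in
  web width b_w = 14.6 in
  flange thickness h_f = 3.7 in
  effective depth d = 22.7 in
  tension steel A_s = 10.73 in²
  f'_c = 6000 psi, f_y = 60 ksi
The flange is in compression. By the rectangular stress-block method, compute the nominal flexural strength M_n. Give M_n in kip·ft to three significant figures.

Tension: T = A_s f_y = 10.73 × 60 = 643.8 kips.
Try a within the flange: a = T/(0.85 f'_c b_f) = 643.8/(0.85 × 6 × 23) = 5.488 in.
a = 5.488 > h_f = 3.7 in: the block extends into the web. Split into flange-overhang and web parts.
C_f = 0.85 f'_c (b_f − b_w) h_f = 0.85 × 6 × (23 − 14.6) × 3.7 = 158.5 kips.
Remaining web compression depth: a_w = (T − C_f)/(0.85 f'_c b_w) = (643.8 − 158.5)/(0.85 × 6 × 14.6) = 6.518 in.
M_n = C_f(d − h_f/2) + (T − C_f)(d − a_w/2) = 158.5 × (22.7 − 1.85) + 485.3 × (22.7 − 3.259) = 3304.7 + 9434.7 = 12739.4 kip·in.
M_n = 12739.4/12 = 1061.62 kip·ft.

M_n ≈ 1060 kip·ft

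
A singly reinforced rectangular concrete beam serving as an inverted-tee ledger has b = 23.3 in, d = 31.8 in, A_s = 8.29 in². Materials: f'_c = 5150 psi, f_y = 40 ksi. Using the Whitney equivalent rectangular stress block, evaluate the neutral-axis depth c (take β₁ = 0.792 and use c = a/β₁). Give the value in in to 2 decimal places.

c ≈ 4.10 in

T = A_s f_y = 8.29 × 40 = 331.6 kips.
a = T/(0.85 f'_c b) = 331.6/(0.85 × 5.15 × 23.3) = 3.2511 in.
With β₁ = 0.792, c = a/β₁ = 3.2511/0.792 = 4.10 in.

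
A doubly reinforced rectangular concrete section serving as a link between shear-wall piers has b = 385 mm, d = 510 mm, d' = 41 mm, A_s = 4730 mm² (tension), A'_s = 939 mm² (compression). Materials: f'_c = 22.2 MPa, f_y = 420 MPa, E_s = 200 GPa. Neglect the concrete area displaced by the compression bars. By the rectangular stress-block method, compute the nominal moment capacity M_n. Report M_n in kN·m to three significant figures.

M_n ≈ 823 kN·m

Assume both tension and compression steel yield.
Net tension couple steel: A_s − A'_s = 3791 mm².
a = (A_s − A'_s) f_y / (0.85 f'_c b) = 1592220/(0.85 × 22.2 × 385) = 219.16 mm.
c = a/β₁ = 219.16/0.85 = 257.84 mm; ε'_s = 0.003(c − d')/c = 0.0025 ≥ f_y/E_s = 0.0021, so compression steel does yield.
M_n = (A_s − A'_s) f_y (d − a/2) + A'_s f_y (d − d') = [1592220 × (510 − 109.58) + 394380 × (510 − 41)] × 10⁻⁶ = 637.56 + 184.96 = 822.52 kN·m.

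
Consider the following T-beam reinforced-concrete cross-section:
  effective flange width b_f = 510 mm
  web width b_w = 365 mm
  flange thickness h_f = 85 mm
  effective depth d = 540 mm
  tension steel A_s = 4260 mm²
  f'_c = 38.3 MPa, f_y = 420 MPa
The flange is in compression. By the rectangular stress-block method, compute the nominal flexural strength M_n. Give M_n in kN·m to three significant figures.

M_n ≈ 868 kN·m

Tension: T = A_s f_y = 4260 × 420 = 1789200 N.
Try a within the flange: a = T/(0.85 f'_c b_f) = 1789200/(0.85 × 38.3 × 510) = 107.76 mm.
a = 107.76 > h_f = 85 mm: the block extends into the web. Split into flange-overhang and web parts.
C_f = 0.85 f'_c (b_f − b_w) h_f = 0.85 × 38.3 × (510 − 365) × 85 = 401240 N.
Remaining web compression depth: a_w = (T − C_f)/(0.85 f'_c b_w) = (1789200 − 401240)/(0.85 × 38.3 × 365) = 116.81 mm.
M_n = C_f(d − h_f/2) + (T − C_f)(d − a_w/2) = 401240 × (540 − 42.5) + 1387960 × (540 − 58.405) = 199.62 + 668.43 = 868.05 × 10⁶ N·mm.
M_n = 868.05 kN·m.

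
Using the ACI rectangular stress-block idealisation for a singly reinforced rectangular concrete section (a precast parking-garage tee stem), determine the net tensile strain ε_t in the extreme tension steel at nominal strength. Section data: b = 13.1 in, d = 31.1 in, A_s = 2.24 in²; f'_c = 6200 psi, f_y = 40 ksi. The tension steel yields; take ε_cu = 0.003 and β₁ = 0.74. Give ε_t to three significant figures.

a = A_s f_y/(0.85 f'_c b) = 1.298 in.
β₁ = 0.74, so c = a/β₁ = 1.298/0.74 = 1.754 in.
From the linear strain diagram with ε_cu = 0.003: ε_t = 0.003 (d − c)/c = 0.003 × (31.1 − 1.754)/1.754 = 0.0502.
Since ε_t ≥ 0.005, the section is tension-controlled.

ε_t ≈ 0.0502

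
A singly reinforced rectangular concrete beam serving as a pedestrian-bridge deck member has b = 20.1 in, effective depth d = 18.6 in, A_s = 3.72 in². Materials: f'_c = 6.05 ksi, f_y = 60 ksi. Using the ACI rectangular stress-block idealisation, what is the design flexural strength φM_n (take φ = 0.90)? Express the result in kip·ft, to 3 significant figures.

φM_n ≈ 293 kip·ft

T = A_s f_y = 3.72 × 60 = 223.2 kips.
a = T/(0.85 f'_c b) = 223.2/(0.85 × 6.05 × 20.1) = 2.159 in.
M_n = T(d − a/2) = 223.2 × (18.6 − 1.0795) = 3910.6 kip·in = 3910.6/12 = 325.88 kip·ft.
φM_n = 0.90 × 325.88 = 293.29 kip·ft.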